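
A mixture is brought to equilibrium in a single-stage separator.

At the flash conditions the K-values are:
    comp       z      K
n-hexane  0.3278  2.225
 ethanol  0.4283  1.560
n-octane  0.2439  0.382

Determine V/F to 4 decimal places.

Material balance + equilibrium reduce to Σ zᵢ(Kᵢ−1)/(1+V/F(Kᵢ−1)) = 0.
Check two-phase: ΣzᵢKᵢ = 1.4907 > 1 and Σzᵢ/Kᵢ = 1.0604 > 1, so g(0) = 0.4907 > 0 and g(1) = -0.0604 < 0.
Newton iteration, V/F⁰ = 0.5:
  V/F = 0.5000: g = 0.21827, g' = -0.4663 → V/F = 0.9681
  V/F = 0.9681: g = -0.03602, g' = -0.7367 → V/F = 0.9193
  V/F = 0.9193: g = -0.00178, g' = -0.6667 → V/F = 0.9166
Converged at V/F = 0.9166.

V/F = 0.9166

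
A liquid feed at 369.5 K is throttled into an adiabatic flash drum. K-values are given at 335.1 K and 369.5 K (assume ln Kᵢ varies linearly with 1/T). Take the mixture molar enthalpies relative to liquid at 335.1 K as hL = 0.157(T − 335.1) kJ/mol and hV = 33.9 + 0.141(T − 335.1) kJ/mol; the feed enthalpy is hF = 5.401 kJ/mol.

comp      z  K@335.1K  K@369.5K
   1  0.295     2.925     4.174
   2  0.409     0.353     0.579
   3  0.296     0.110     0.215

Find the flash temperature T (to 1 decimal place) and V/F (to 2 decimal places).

T = 345.7 K, V/F = 0.11

Adiabatic flash: solve Rachford–Rice at each trial T, then check hF = ψ·hV(T) + (1−ψ)·hL(T).
  T = 335.1 K: K = (2.925, 0.353, 0.110), RR gives ψ = 0.027, H_out = 0.929 kJ/mol
  T = 369.5 K: K = (4.174, 0.579, 0.215), RR gives ψ = 0.282, H_out = 14.813 kJ/mol
  T = 352.3 K: K = (3.525, 0.458, 0.156), RR gives ψ = 0.159, H_out = 8.052 kJ/mol
  T = 343.7 K: K = (3.218, 0.403, 0.132), RR gives ψ = 0.096, H_out = 4.596 kJ/mol
  T = 348.0 K: K = (3.370, 0.430, 0.144), RR gives ψ = 0.128, H_out = 6.342 kJ/mol
  T = 345.9 K: K = (3.295, 0.417, 0.138), RR gives ψ = 0.113, H_out = 5.495 kJ/mol
Linear interpolation between T = 343.7 (H_out = 4.596) and T = 345.9 (H_out = 5.495) on hF = 5.401 gives T ≈ 345.7 K, at which ψ = 0.11.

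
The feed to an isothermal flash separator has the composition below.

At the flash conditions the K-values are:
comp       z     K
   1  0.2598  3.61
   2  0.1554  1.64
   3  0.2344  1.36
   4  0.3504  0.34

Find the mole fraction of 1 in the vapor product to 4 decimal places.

y_1 = 0.3546

Newton–Raphson from V/F = 0.5:
  V/F = 0.5000: g = 0.09586, g' = -0.7315 → V/F = 0.6311
  V/F = 0.6311: g = -0.00057, g' = -0.7533 → V/F = 0.6303
Converged at V/F = 0.6303.
Compositions from xᵢ = zᵢ/(1+V/F(Kᵢ−1)), yᵢ = Kᵢxᵢ:
  1: x = 0.0982, y = 0.3546
  2: x = 0.1107, y = 0.1816
  3: x = 0.1910, y = 0.2598
  4: x = 0.6000, y = 0.2040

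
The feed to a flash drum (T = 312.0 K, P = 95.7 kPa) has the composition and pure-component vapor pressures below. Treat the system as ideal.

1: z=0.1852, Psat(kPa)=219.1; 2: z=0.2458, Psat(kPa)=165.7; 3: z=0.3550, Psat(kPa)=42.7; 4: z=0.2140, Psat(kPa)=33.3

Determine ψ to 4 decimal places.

ψ = 0.1377

Raoult's law: Kᵢ = Pᵢˢᵃᵗ/P = Pᵢˢᵃᵗ/95.7.
  K_1 = 219.1/95.7 = 2.289446, K_2 = 165.7/95.7 = 1.731452, K_3 = 42.7/95.7 = 0.446186, K_4 = 33.3/95.7 = 0.347962
Material balance + equilibrium reduce to Σ zᵢ(Kᵢ−1)/(1+ψ(Kᵢ−1)) = 0.
g(0) = ΣzᵢKᵢ − 1 = 0.0825 and g(1) = 1 − Σzᵢ/Kᵢ = -0.6335, so a root lies in (0, 1).
Newton iteration, ψ⁰ = 0.62:
  ψ = 0.6200: g = -0.27723, g' = -0.6662 → ψ = 0.2039
  ψ = 0.2039: g = -0.03701, g' = -0.5520 → ψ = 0.1368
  ψ = 0.1368: g = 0.00049, g' = -0.5683 → ψ = 0.1377
Converged at ψ = 0.1377.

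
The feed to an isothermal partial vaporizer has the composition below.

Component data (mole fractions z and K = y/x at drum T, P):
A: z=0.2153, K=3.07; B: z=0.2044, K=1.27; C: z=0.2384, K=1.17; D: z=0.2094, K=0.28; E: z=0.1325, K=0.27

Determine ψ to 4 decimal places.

ψ = 0.3741

Let ψ = V/F and solve Σ zᵢ(Kᵢ−1)/(1+ψ(Kᵢ−1)) = 0.
g(0) = ΣzᵢKᵢ − 1 = 0.2939 and g(1) = 1 − Σzᵢ/Kᵢ = -0.6734, so a root lies in (0, 1).
Iterate (Newton) starting at ψ = 0.5:
  ψ = 0.5000: g = -0.08292, g' = -0.6803 → ψ = 0.3781
  ψ = 0.3781: g = -0.00262, g' = -0.6483 → ψ = 0.3741
Converged at ψ = 0.3741.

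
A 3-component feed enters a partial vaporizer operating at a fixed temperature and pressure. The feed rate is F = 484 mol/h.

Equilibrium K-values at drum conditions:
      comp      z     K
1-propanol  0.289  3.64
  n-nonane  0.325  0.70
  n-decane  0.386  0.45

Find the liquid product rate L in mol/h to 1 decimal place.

L = 298.5 mol/h

Newton–Raphson from ψ = 0.5:
  ψ = 0.500: g = -0.0787, g' = -0.637 → ψ = 0.376
  ψ = 0.376: g = 0.0050, g' = -0.730 → ψ = 0.383
Converged at ψ = 0.383.
Then V = ψ·F = 0.3834·484 = 185.5 mol/h and L = F − V = 298.5 mol/h.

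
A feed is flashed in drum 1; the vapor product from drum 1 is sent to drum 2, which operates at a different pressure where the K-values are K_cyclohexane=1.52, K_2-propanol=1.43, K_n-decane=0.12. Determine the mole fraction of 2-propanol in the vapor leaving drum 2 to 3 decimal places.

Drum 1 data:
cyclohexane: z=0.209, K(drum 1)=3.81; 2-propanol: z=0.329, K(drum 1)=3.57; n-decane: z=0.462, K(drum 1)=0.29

y_2-propanol (drum 2) = 0.576

Drum 1:
Rachford–Rice: g(ψ₁) = Σ zᵢ(Kᵢ−1)/(1+ψ₁(Kᵢ−1)) = 0.
Check two-phase: ΣzᵢKᵢ = 2.105 > 1 and Σzᵢ/Kᵢ = 1.740 > 1, so g(0) = 1.105 > 0 and g(1) = -0.740 < 0.
Newton–Raphson from ψ₁ = 0.5:
  ψ₁ = 0.500: g = 0.1057, g' = -1.261 → ψ₁ = 0.584
Converged at ψ₁ = 0.584.
Drum-1 compositions:
  cyclohexane: x = 0.079, y = 0.301
  2-propanol: x = 0.132, y = 0.470
  n-decane: x = 0.789, y = 0.229
Drum-2 feed = drum-1 vapor: z₂ = (0.3015, 0.4696, 0.2289).
Drum 2:
Rachford–Rice: g(ψ₂) = Σ zᵢ(Kᵢ−1)/(1+ψ₂(Kᵢ−1)) = 0.
Feasibility: ΣzᵢKᵢ = 1.157, Σzᵢ/Kᵢ = 2.434 — both > 1, two phases present.
Newton iteration, ψ₂⁰ = 0.5:
  ψ₂ = 0.500: g = -0.0691, g' = -0.675 → ψ₂ = 0.398
  ψ₂ = 0.398: g = -0.0075, g' = -0.539 → ψ₂ = 0.384
Converged at ψ₂ = 0.384.
  cyclohexane: x = 0.251, y = 0.382
  2-propanol: x = 0.403, y = 0.576
  n-decane: x = 0.346, y = 0.041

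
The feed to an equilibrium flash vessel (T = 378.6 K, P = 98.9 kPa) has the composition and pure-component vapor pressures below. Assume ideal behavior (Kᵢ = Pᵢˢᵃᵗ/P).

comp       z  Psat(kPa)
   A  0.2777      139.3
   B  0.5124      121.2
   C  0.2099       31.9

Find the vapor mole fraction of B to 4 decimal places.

Raoult's law: Kᵢ = Pᵢˢᵃᵗ/P = Pᵢˢᵃᵗ/98.9.
  K_A = 139.3/98.9 = 1.408493, K_B = 121.2/98.9 = 1.225480, K_C = 31.9/98.9 = 0.322548
Newton iteration, ψ⁰ = 0.45:
  ψ = 0.4500: g = -0.00384, g' = -0.2539 → ψ = 0.4349
  ψ = 0.4349: g = -0.00004, g' = -0.2486 → ψ = 0.4347
Converged at ψ = 0.4347.
Compositions from xᵢ = zᵢ/(1+ψ(Kᵢ−1)), yᵢ = Kᵢxᵢ:
  A: x = 0.2358, y = 0.3322
  B: x = 0.4667, y = 0.5719
  C: x = 0.2975, y = 0.0960

y_B = 0.5719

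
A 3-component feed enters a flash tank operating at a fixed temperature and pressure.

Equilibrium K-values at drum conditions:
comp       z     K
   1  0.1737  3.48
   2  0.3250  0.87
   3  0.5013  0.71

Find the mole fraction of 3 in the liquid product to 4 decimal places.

Let ψ = V/F and solve Σ zᵢ(Kᵢ−1)/(1+ψ(Kᵢ−1)) = 0.
g(0) = ΣzᵢKᵢ − 1 = 0.2431 and g(1) = 1 − Σzᵢ/Kᵢ = -0.1295, so a root lies in (0, 1).
Iterate (Newton) starting at ψ = 0.5:
  ψ = 0.5000: g = -0.02291, g' = -0.2769 → ψ = 0.4173
  ψ = 0.4173: g = 0.00164, g' = -0.3187 → ψ = 0.4224
Converged at ψ = 0.4224.
Compositions from xᵢ = zᵢ/(1+ψ(Kᵢ−1)), yᵢ = Kᵢxᵢ:
  1: x = 0.0848, y = 0.2952
  2: x = 0.3439, y = 0.2992
  3: x = 0.5713, y = 0.4056

x_3 = 0.5713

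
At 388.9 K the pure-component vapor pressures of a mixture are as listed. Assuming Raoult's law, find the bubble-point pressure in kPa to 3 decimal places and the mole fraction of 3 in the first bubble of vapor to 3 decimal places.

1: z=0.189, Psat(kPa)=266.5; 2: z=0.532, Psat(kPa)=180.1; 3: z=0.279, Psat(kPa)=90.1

Pbub = 171.320 kPa, y_3 = 0.147

At the bubble point ψ → 0, so ΣzᵢKᵢ = 1 with Kᵢ = Pᵢˢᵃᵗ/P ⇒ P = ΣzᵢPᵢˢᵃᵗ.
P = 0.189·266.5 + 0.532·180.1 + 0.279·90.1 = 171.320 kPa
yᵢ = zᵢPᵢˢᵃᵗ/P ⇒ y_3 = 0.279·90.1/171.320 = 0.147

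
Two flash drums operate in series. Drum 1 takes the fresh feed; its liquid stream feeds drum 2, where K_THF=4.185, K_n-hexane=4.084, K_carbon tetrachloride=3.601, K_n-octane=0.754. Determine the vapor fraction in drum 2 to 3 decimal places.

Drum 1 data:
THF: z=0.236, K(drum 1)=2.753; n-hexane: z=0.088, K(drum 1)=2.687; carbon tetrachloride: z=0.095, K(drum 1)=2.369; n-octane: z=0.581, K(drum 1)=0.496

Drum 1:
Let ψ₁ = V/F and solve Σ zᵢ(Kᵢ−1)/(1+ψ₁(Kᵢ−1)) = 0.
Feasibility: ΣzᵢKᵢ = 1.399, Σzᵢ/Kᵢ = 1.330 — both > 1, two phases present.
Iterate (Newton) starting at ψ₁ = 0.33:
  ψ₁ = 0.330: g = 0.0958, g' = -0.691 → ψ₁ = 0.469
  ψ₁ = 0.469: g = 0.0059, g' = -0.616 → ψ₁ = 0.478
Converged at ψ₁ = 0.478.
Drum-1 compositions:
  THF: x = 0.128, y = 0.353
  n-hexane: x = 0.049, y = 0.131
  carbon tetrachloride: x = 0.057, y = 0.136
  n-octane: x = 0.766, y = 0.380
Drum-2 feed = drum-1 liquid: z₂ = (0.1284, 0.0487, 0.0574, 0.7655).
Drum 2:
Material balance + equilibrium reduce to Σ zᵢ(Kᵢ−1)/(1+ψ₂(Kᵢ−1)) = 0.
g(0) = ΣzᵢKᵢ − 1 = 0.520 and g(1) = 1 − Σzᵢ/Kᵢ = -0.074, so a root lies in (0, 1).
Newton iteration, ψ₂⁰ = 0.5:
  ψ₂ = 0.500: g = 0.0670, g' = -0.399 → ψ₂ = 0.668
  ψ₂ = 0.668: g = 0.0091, g' = -0.301 → ψ₂ = 0.698
  ψ₂ = 0.698: g = 0.0002, g' = -0.288 → ψ₂ = 0.699
Converged at ψ₂ = 0.699.
  THF: x = 0.040, y = 0.167
  n-hexane: x = 0.015, y = 0.063
  carbon tetrachloride: x = 0.020, y = 0.073
  n-octane: x = 0.924, y = 0.697

V/F (drum 2) = 0.699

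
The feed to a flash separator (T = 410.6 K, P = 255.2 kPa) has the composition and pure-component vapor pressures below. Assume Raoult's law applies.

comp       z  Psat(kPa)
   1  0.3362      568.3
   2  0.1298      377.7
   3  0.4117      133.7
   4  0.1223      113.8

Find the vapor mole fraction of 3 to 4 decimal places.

Raoult's law: Kᵢ = Pᵢˢᵃᵗ/P = Pᵢˢᵃᵗ/255.2.
  K_1 = 568.3/255.2 = 2.226881, K_2 = 377.7/255.2 = 1.480016, K_3 = 133.7/255.2 = 0.523903, K_4 = 113.8/255.2 = 0.445925
Material balance + equilibrium reduce to Σ zᵢ(Kᵢ−1)/(1+β(Kᵢ−1)) = 0.
g(0) = ΣzᵢKᵢ − 1 = 0.2110 and g(1) = 1 − Σzᵢ/Kᵢ = -0.2988, so a root lies in (0, 1).
Iterate (Newton) starting at β = 0.59:
  β = 0.5900: g = -0.08542, g' = -0.4518 → β = 0.4009
  β = 0.4009: g = -0.00064, g' = -0.4530 → β = 0.3995
Converged at β = 0.3995.
Compositions from xᵢ = zᵢ/(1+β(Kᵢ−1)), yᵢ = Kᵢxᵢ:
  1: x = 0.2256, y = 0.5024
  2: x = 0.1089, y = 0.1612
  3: x = 0.5084, y = 0.2664
  4: x = 0.1571, y = 0.0700

y_3 = 0.2664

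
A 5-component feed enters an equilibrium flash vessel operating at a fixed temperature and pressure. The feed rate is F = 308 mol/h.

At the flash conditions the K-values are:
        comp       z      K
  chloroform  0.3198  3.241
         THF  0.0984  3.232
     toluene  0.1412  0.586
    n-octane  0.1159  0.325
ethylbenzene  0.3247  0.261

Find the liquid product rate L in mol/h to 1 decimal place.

Material balance + equilibrium reduce to Σ zᵢ(Kᵢ−1)/(1+ψ(Kᵢ−1)) = 0.
g(0) = ΣzᵢKᵢ − 1 = 0.5597 and g(1) = 1 − Σzᵢ/Kᵢ = -0.9708, so a root lies in (0, 1).
Iterate (Newton) starting at ψ = 0.5:
  ψ = 0.5000: g = -0.13061, g' = -1.0715 → ψ = 0.3781
  ψ = 0.3781: g = -0.00029, g' = -1.0855 → ψ = 0.3778
Converged at ψ = 0.3778.
Then V = ψ·F = 0.3778·308 = 116.4 mol/h and L = F − V = 191.6 mol/h.

L = 191.6 mol/h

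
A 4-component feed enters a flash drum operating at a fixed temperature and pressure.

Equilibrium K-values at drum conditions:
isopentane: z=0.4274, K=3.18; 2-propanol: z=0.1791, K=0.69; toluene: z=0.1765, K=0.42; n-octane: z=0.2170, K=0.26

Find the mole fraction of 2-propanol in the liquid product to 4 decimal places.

x_2-propanol = 0.2103

Rachford–Rice: g(V/F) = Σ zᵢ(Kᵢ−1)/(1+V/F(Kᵢ−1)) = 0.
Feasibility: ΣzᵢKᵢ = 1.6133, Σzᵢ/Kᵢ = 1.6488 — both > 1, two phases present.
Iterate (Newton) starting at V/F = 0.5:
  V/F = 0.5000: g = -0.01897, g' = -0.9063 → V/F = 0.4791
Converged at V/F = 0.4791.
Compositions from xᵢ = zᵢ/(1+V/F(Kᵢ−1)), yᵢ = Kᵢxᵢ:
  isopentane: x = 0.2091, y = 0.6648
  2-propanol: x = 0.2103, y = 0.1451
  toluene: x = 0.2444, y = 0.1027
  n-octane: x = 0.3362, y = 0.0874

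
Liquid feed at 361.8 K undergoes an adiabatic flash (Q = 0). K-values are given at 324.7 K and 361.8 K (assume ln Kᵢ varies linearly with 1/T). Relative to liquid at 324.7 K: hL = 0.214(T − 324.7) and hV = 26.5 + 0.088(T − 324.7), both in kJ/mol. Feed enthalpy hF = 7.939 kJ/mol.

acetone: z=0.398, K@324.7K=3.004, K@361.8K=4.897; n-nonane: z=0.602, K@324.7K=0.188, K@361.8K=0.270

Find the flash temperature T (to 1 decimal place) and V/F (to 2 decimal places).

T = 332.6 K, V/F = 0.25

Adiabatic flash: solve Rachford–Rice at each trial T, then check hF = ψ·hV(T) + (1−ψ)·hL(T).
  T = 324.7 K: K = (3.004, 0.188), RR gives ψ = 0.190, H_out = 5.028 kJ/mol
  T = 361.8 K: K = (4.897, 0.270), RR gives ψ = 0.391, H_out = 16.467 kJ/mol
  T = 343.2 K: K = (3.884, 0.227), RR gives ψ = 0.306, H_out = 11.364 kJ/mol
  T = 333.9 K: K = (3.426, 0.207), RR gives ψ = 0.254, H_out = 8.401 kJ/mol
  T = 329.3 K: K = (3.211, 0.198), RR gives ψ = 0.224, H_out = 6.782 kJ/mol
  T = 331.6 K: K = (3.317, 0.202), RR gives ψ = 0.239, H_out = 7.606 kJ/mol
Linear interpolation between T = 331.6 (H_out = 7.606) and T = 333.9 (H_out = 8.401) on hF = 7.939 gives T ≈ 332.6 K, at which ψ = 0.25.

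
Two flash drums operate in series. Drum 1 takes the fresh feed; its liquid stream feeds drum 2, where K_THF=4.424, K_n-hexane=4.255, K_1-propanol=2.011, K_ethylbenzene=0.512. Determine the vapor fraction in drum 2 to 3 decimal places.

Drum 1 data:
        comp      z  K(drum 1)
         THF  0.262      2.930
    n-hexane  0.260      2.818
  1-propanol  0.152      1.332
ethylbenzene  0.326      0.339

V/F (drum 2) = 0.385

Drum 1:
Rachford–Rice: g(ψ₁) = Σ zᵢ(Kᵢ−1)/(1+ψ₁(Kᵢ−1)) = 0.
g(0) = ΣzᵢKᵢ − 1 = 0.813 and g(1) = 1 − Σzᵢ/Kᵢ = -0.257, so a root lies in (0, 1).
Newton iteration, ψ₁⁰ = 0.5:
  ψ₁ = 0.500: g = 0.2264, g' = -0.819 → ψ₁ = 0.777
  ψ₁ = 0.777: g = -0.0042, g' = -0.916 → ψ₁ = 0.772
Converged at ψ₁ = 0.772.
Drum-1 compositions:
  THF: x = 0.105, y = 0.308
  n-hexane: x = 0.108, y = 0.305
  1-propanol: x = 0.121, y = 0.161
  ethylbenzene: x = 0.666, y = 0.226
Drum-2 feed = drum-1 liquid: z₂ = (0.1052, 0.1082, 0.1210, 0.6656).
Drum 2:
Iterate (Newton) starting at ψ₂ = 0.43:
  ψ₂ = 0.430: g = -0.0333, g' = -0.715 → ψ₂ = 0.383
  ψ₂ = 0.383: g = 0.0010, g' = -0.762 → ψ₂ = 0.385
Converged at ψ₂ = 0.385.
  THF: x = 0.045, y = 0.201
  n-hexane: x = 0.048, y = 0.204
  1-propanol: x = 0.087, y = 0.175
  ethylbenzene: x = 0.819, y = 0.420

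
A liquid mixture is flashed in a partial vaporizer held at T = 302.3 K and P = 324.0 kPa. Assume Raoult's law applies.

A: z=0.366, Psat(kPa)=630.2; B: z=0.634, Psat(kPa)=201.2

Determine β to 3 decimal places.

Raoult's law: Kᵢ = Pᵢˢᵃᵗ/P = Pᵢˢᵃᵗ/324.0.
  K_A = 630.2/324.0 = 1.94506, K_B = 201.2/324.0 = 0.62099
Newton iteration, β⁰ = 0.5:
  β = 0.500: g = -0.0616, g' = -0.289 → β = 0.287
  β = 0.287: g = 0.0024, g' = -0.317 → β = 0.295
Converged at β = 0.295.

β = 0.295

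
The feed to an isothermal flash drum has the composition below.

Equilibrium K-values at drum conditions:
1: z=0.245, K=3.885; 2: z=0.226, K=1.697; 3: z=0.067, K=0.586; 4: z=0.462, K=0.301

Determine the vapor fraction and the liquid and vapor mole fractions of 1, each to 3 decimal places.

ψ = 0.369, x_1 = 0.119, y_1 = 0.461

Rachford–Rice: g(ψ) = Σ zᵢ(Kᵢ−1)/(1+ψ(Kᵢ−1)) = 0.
Feasibility: ΣzᵢKᵢ = 1.514, Σzᵢ/Kᵢ = 1.845 — both > 1, two phases present.
Newton–Raphson from ψ = 0.5:
  ψ = 0.500: g = -0.1252, g' = -0.954 → ψ = 0.369
Converged at ψ = 0.369.
Compositions from xᵢ = zᵢ/(1+ψ(Kᵢ−1)), yᵢ = Kᵢxᵢ:
  1: x = 0.119, y = 0.461
  2: x = 0.180, y = 0.305
  3: x = 0.079, y = 0.046
  4: x = 0.622, y = 0.187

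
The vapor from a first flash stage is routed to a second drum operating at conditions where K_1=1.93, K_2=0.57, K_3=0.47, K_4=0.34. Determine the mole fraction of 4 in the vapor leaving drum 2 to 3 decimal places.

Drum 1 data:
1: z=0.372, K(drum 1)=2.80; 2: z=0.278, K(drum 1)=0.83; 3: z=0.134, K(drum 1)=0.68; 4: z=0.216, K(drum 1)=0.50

Drum 1:
Let ψ₁ = V/F and solve Σ zᵢ(Kᵢ−1)/(1+ψ₁(Kᵢ−1)) = 0.
Feasibility: ΣzᵢKᵢ = 1.471, Σzᵢ/Kᵢ = 1.097 — both > 1, two phases present.
Iterate (Newton) starting at ψ₁ = 0.5:
  ψ₁ = 0.500: g = 0.1057, g' = -0.459 → ψ₁ = 0.730
  ψ₁ = 0.730: g = 0.0092, g' = -0.393 → ψ₁ = 0.754
Converged at ψ₁ = 0.754.
Drum-1 compositions:
  1: x = 0.158, y = 0.442
  2: x = 0.319, y = 0.265
  3: x = 0.177, y = 0.120
  4: x = 0.347, y = 0.173
Drum-2 feed = drum-1 vapor: z₂ = (0.4419, 0.2647, 0.1201, 0.1733).
Drum 2:
Material balance + equilibrium reduce to Σ zᵢ(Kᵢ−1)/(1+ψ₂(Kᵢ−1)) = 0.
g(0) = ΣzᵢKᵢ − 1 = 0.119 and g(1) = 1 − Σzᵢ/Kᵢ = -0.459, so a root lies in (0, 1).
Iterate (Newton) starting at ψ₂ = 0.35:
  ψ₂ = 0.350: g = -0.0509, g' = -0.464 → ψ₂ = 0.240
Converged at ψ₂ = 0.240.
  1: x = 0.361, y = 0.697
  2: x = 0.295, y = 0.168
  3: x = 0.138, y = 0.065
  4: x = 0.206, y = 0.070

y_4 (drum 2) = 0.070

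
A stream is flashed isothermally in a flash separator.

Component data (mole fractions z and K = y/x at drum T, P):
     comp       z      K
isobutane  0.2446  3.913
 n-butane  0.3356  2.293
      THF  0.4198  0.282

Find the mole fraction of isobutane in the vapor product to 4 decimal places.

Let ψ = V/F and solve Σ zᵢ(Kᵢ−1)/(1+ψ(Kᵢ−1)) = 0.
Check two-phase: ΣzᵢKᵢ = 1.8450 > 1 and Σzᵢ/Kᵢ = 1.6975 > 1, so g(0) = 0.8450 > 0 and g(1) = -0.6975 < 0.
Newton–Raphson from ψ = 0.5:
  ψ = 0.5000: g = 0.08337, g' = -1.0776 → ψ = 0.5774
  ψ = 0.5774: g = -0.00071, g' = -1.1039 → ψ = 0.5767
Converged at ψ = 0.5767.
Compositions from xᵢ = zᵢ/(1+ψ(Kᵢ−1)), yᵢ = Kᵢxᵢ:
  isobutane: x = 0.0913, y = 0.3571
  n-butane: x = 0.1922, y = 0.4408
  THF: x = 0.7165, y = 0.2020

y_isobutane = 0.3571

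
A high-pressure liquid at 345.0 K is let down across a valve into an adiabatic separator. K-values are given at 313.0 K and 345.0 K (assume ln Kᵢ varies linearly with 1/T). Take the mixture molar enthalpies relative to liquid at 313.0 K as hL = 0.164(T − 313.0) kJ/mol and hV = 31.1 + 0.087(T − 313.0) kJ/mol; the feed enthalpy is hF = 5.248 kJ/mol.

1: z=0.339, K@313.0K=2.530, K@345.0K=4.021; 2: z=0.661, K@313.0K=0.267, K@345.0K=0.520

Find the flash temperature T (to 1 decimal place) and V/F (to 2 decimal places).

T = 320.2 K, V/F = 0.13

Adiabatic flash: solve Rachford–Rice at each trial T, then check hF = ψ·hV(T) + (1−ψ)·hL(T).
  T = 313.0 K: K = (2.530, 0.267), RR gives ψ = 0.030, H_out = 0.947 kJ/mol
  T = 345.0 K: K = (4.021, 0.520), RR gives ψ = 0.487, H_out = 19.207 kJ/mol
  T = 329.0 K: K = (3.226, 0.379), RR gives ψ = 0.249, H_out = 10.050 kJ/mol
  T = 321.0 K: K = (2.865, 0.319), RR gives ψ = 0.144, H_out = 5.693 kJ/mol
  T = 317.0 K: K = (2.695, 0.292), RR gives ψ = 0.089, H_out = 3.396 kJ/mol
  T = 319.0 K: K = (2.779, 0.306), RR gives ψ = 0.117, H_out = 4.560 kJ/mol
Linear interpolation between T = 319.0 (H_out = 4.560) and T = 321.0 (H_out = 5.693) on hF = 5.248 gives T ≈ 320.2 K, at which ψ = 0.13.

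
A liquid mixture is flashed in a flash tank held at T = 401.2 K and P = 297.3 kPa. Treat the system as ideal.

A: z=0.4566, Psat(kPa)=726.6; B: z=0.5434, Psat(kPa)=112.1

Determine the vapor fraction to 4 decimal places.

ψ = 0.3567

Raoult's law: Kᵢ = Pᵢˢᵃᵗ/P = Pᵢˢᵃᵗ/297.3.
  K_A = 726.6/297.3 = 2.443996, K_B = 112.1/297.3 = 0.377060
Material balance + equilibrium reduce to Σ zᵢ(Kᵢ−1)/(1+ψ(Kᵢ−1)) = 0.
g(0) = ΣzᵢKᵢ − 1 = 0.3208 and g(1) = 1 − Σzᵢ/Kᵢ = -0.6280, so a root lies in (0, 1).
Binary case is linear: z₁(K₁−1)(1+ψ(K₂−1)) + z₂(K₂−1)(1+ψ(K₁−1)) = 0
⇒ ψ = [z₁(K₁−1)+z₂(K₂−1)] / [−(K₁−1)(K₂−1)] = 0.32082/0.89952 = 0.3567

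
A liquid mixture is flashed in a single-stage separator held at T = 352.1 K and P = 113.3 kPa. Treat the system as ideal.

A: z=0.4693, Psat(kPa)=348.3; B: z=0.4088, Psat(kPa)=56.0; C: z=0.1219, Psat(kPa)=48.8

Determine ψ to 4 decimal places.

ψ = 0.6448

Raoult's law: Kᵢ = Pᵢˢᵃᵗ/P = Pᵢˢᵃᵗ/113.3.
  K_A = 348.3/113.3 = 3.074139, K_B = 56.0/113.3 = 0.494263, K_C = 48.8/113.3 = 0.430715
Material balance + equilibrium reduce to Σ zᵢ(Kᵢ−1)/(1+ψ(Kᵢ−1)) = 0.
Check two-phase: ΣzᵢKᵢ = 1.6973 > 1 and Σzᵢ/Kᵢ = 1.2628 > 1, so g(0) = 0.6973 > 0 and g(1) = -0.2628 < 0.
Newton iteration, ψ⁰ = 0.5:
  ψ = 0.5000: g = 0.10411, g' = -0.7510 → ψ = 0.6386
  ψ = 0.6386: g = 0.00433, g' = -0.6993 → ψ = 0.6448
Converged at ψ = 0.6448.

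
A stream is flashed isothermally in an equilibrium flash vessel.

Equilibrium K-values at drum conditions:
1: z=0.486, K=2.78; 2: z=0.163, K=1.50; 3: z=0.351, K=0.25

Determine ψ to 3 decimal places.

ψ = 0.602

Let ψ = V/F and solve Σ zᵢ(Kᵢ−1)/(1+ψ(Kᵢ−1)) = 0.
Feasibility: ΣzᵢKᵢ = 1.683, Σzᵢ/Kᵢ = 1.687 — both > 1, two phases present.
Newton iteration, ψ⁰ = 0.32:
  ψ = 0.320: g = 0.2750, g' = -0.997 → ψ = 0.596
  ψ = 0.596: g = 0.0067, g' = -1.032 → ψ = 0.602
Converged at ψ = 0.602.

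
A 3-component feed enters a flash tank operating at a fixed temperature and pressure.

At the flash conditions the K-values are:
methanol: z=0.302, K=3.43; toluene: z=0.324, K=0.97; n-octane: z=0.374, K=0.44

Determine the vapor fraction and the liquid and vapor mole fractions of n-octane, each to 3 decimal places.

Rachford–Rice: g(ψ) = Σ zᵢ(Kᵢ−1)/(1+ψ(Kᵢ−1)) = 0.
g(0) = ΣzᵢKᵢ − 1 = 0.515 and g(1) = 1 − Σzᵢ/Kᵢ = -0.272, so a root lies in (0, 1).
Newton iteration, ψ⁰ = 0.5:
  ψ = 0.500: g = 0.0306, g' = -0.590 → ψ = 0.552
  ψ = 0.552: g = 0.0005, g' = -0.571 → ψ = 0.553
Converged at ψ = 0.553.
Compositions from xᵢ = zᵢ/(1+ψ(Kᵢ−1)), yᵢ = Kᵢxᵢ:
  methanol: x = 0.129, y = 0.442
  toluene: x = 0.329, y = 0.320
  n-octane: x = 0.542, y = 0.238

ψ = 0.553, x_n-octane = 0.542, y_n-octane = 0.238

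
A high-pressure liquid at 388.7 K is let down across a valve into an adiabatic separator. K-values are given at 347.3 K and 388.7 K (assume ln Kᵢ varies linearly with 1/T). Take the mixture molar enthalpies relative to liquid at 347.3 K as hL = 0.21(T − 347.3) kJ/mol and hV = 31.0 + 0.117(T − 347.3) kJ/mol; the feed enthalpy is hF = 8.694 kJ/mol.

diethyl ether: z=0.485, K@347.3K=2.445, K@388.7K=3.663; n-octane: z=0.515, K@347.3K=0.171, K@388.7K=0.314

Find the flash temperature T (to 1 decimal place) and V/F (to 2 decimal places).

Adiabatic flash: solve Rachford–Rice at each trial T, then check hF = ψ·hV(T) + (1−ψ)·hL(T).
  T = 347.3 K: K = (2.445, 0.171), RR gives ψ = 0.229, H_out = 7.088 kJ/mol
  T = 388.7 K: K = (3.663, 0.314), RR gives ψ = 0.514, H_out = 22.638 kJ/mol
  T = 368.0 K: K = (3.027, 0.236), RR gives ψ = 0.380, H_out = 15.410 kJ/mol
  T = 357.6 K: K = (2.727, 0.202), RR gives ψ = 0.309, H_out = 11.455 kJ/mol
  T = 352.5 K: K = (2.586, 0.186), RR gives ψ = 0.271, H_out = 9.364 kJ/mol
  T = 349.9 K: K = (2.515, 0.178), RR gives ψ = 0.250, H_out = 8.247 kJ/mol
  T = 351.2 K: K = (2.550, 0.182), RR gives ψ = 0.261, H_out = 8.810 kJ/mol
Linear interpolation between T = 349.9 (H_out = 8.247) and T = 351.2 (H_out = 8.810) on hF = 8.694 gives T ≈ 350.9 K, at which ψ = 0.26.

T = 350.9 K, V/F = 0.26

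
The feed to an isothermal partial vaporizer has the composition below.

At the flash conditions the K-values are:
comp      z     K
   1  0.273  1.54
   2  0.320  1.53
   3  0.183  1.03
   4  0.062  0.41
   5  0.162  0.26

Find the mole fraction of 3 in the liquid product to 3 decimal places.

x_3 = 0.180

Material balance + equilibrium reduce to Σ zᵢ(Kᵢ−1)/(1+V/F(Kᵢ−1)) = 0.
Check two-phase: ΣzᵢKᵢ = 1.166 > 1 and Σzᵢ/Kᵢ = 1.338 > 1, so g(0) = 0.166 > 0 and g(1) = -0.338 < 0.
Newton–Raphson from V/F = 0.51:
  V/F = 0.510: g = 0.0096, g' = -0.378 → V/F = 0.536
  V/F = 0.536: g = -0.0002, g' = -0.392 → V/F = 0.535
Converged at V/F = 0.535.
Compositions from xᵢ = zᵢ/(1+V/F(Kᵢ−1)), yᵢ = Kᵢxᵢ:
  1: x = 0.212, y = 0.326
  2: x = 0.249, y = 0.381
  3: x = 0.180, y = 0.186
  4: x = 0.091, y = 0.037
  5: x = 0.268, y = 0.070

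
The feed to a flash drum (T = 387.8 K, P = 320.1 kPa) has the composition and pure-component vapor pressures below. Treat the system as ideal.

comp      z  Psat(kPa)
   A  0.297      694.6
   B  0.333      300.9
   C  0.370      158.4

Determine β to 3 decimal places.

β = 0.347

Raoult's law: Kᵢ = Pᵢˢᵃᵗ/P = Pᵢˢᵃᵗ/320.1.
  K_A = 694.6/320.1 = 2.16995, K_B = 300.9/320.1 = 0.94002, K_C = 158.4/320.1 = 0.49485
Let β = V/F and solve Σ zᵢ(Kᵢ−1)/(1+β(Kᵢ−1)) = 0.
g(0) = ΣzᵢKᵢ − 1 = 0.141 and g(1) = 1 − Σzᵢ/Kᵢ = -0.239, so a root lies in (0, 1).
Newton–Raphson from β = 0.47:
  β = 0.470: g = -0.0415, g' = -0.333 → β = 0.345
  β = 0.345: g = 0.0006, g' = -0.346 → β = 0.347
Converged at β = 0.347.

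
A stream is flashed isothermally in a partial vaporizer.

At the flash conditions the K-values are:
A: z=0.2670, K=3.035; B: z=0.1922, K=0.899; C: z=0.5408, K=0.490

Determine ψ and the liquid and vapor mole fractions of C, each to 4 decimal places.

Material balance + equilibrium reduce to Σ zᵢ(Kᵢ−1)/(1+ψ(Kᵢ−1)) = 0.
g(0) = ΣzᵢKᵢ − 1 = 0.2481 and g(1) = 1 − Σzᵢ/Kᵢ = -0.4054, so a root lies in (0, 1).
Iterate (Newton) starting at ψ = 0.5:
  ψ = 0.5000: g = -0.12134, g' = -0.5273 → ψ = 0.2699
  ψ = 0.2699: g = 0.01095, g' = -0.6519 → ψ = 0.2867
  ψ = 0.2867: g = 0.00014, g' = -0.6361 → ψ = 0.2869
Converged at ψ = 0.2869.
Compositions from xᵢ = zᵢ/(1+ψ(Kᵢ−1)), yᵢ = Kᵢxᵢ:
  A: x = 0.1686, y = 0.5117
  B: x = 0.1979, y = 0.1779
  C: x = 0.6335, y = 0.3104

ψ = 0.2869, x_C = 0.6335, y_C = 0.3104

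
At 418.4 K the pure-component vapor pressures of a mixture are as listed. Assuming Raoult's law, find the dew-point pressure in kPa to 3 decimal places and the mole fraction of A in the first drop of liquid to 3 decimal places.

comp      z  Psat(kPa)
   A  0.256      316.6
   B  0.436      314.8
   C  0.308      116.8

Pdew = 207.014 kPa, x_A = 0.167

At the dew point ψ → 1, so Σzᵢ/Kᵢ = 1 with Kᵢ = Pᵢˢᵃᵗ/P ⇒ 1/P = Σzᵢ/Pᵢˢᵃᵗ.
1/P = 0.256/316.6 + 0.436/314.8 + 0.308/116.8 = 0.004831 ⇒ P = 207.014 kPa
xᵢ = zᵢP/Pᵢˢᵃᵗ ⇒ x_A = 0.256·207.014/316.6 = 0.167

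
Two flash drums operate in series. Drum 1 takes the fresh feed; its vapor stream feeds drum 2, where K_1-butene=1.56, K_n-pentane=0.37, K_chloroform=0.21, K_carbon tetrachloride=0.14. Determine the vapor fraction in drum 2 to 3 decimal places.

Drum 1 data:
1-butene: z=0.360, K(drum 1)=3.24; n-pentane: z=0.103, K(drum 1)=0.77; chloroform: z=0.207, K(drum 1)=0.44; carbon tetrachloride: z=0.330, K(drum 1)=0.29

Drum 1:
Material balance + equilibrium reduce to Σ zᵢ(Kᵢ−1)/(1+ψ₁(Kᵢ−1)) = 0.
Feasibility: ΣzᵢKᵢ = 1.432, Σzᵢ/Kᵢ = 1.853 — both > 1, two phases present.
Newton–Raphson from ψ₁ = 0.47:
  ψ₁ = 0.470: g = -0.1427, g' = -0.930 → ψ₁ = 0.317
  ψ₁ = 0.317: g = 0.0032, g' = -0.997 → ψ₁ = 0.320
Converged at ψ₁ = 0.320.
Drum-1 compositions:
  1-butene: x = 0.210, y = 0.680
  n-pentane: x = 0.111, y = 0.086
  chloroform: x = 0.252, y = 0.111
  carbon tetrachloride: x = 0.427, y = 0.124
Drum-2 feed = drum-1 vapor: z₂ = (0.6796, 0.0856, 0.1109, 0.1238).
Drum 2:
Rachford–Rice: g(ψ₂) = Σ zᵢ(Kᵢ−1)/(1+ψ₂(Kᵢ−1)) = 0.
Check two-phase: ΣzᵢKᵢ = 1.133 > 1 and Σzᵢ/Kᵢ = 2.080 > 1, so g(0) = 0.133 > 0 and g(1) = -1.080 < 0.
Newton iteration, ψ₂⁰ = 0.5:
  ψ₂ = 0.500: g = -0.1130, g' = -0.673 → ψ₂ = 0.332
  ψ₂ = 0.332: g = -0.0152, g' = -0.513 → ψ₂ = 0.303
  ψ₂ = 0.303: g = -0.0003, g' = -0.495 → ψ₂ = 0.302
Converged at ψ₂ = 0.302.
  1-butene: x = 0.581, y = 0.907
  n-pentane: x = 0.106, y = 0.039
  chloroform: x = 0.146, y = 0.031
  carbon tetrachloride: x = 0.167, y = 0.023

V/F (drum 2) = 0.302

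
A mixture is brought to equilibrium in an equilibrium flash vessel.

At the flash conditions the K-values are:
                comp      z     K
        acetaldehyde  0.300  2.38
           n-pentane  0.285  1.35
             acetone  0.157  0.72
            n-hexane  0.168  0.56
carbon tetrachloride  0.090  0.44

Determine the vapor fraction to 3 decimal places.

Material balance + equilibrium reduce to Σ zᵢ(Kᵢ−1)/(1+ψ(Kᵢ−1)) = 0.
Feasibility: ΣzᵢKᵢ = 1.345, Σzᵢ/Kᵢ = 1.060 — both > 1, two phases present.
Newton–Raphson from ψ = 0.5:
  ψ = 0.500: g = 0.1140, g' = -0.350 → ψ = 0.826
  ψ = 0.826: g = 0.0038, g' = -0.345 → ψ = 0.837
Converged at ψ = 0.837.

ψ = 0.837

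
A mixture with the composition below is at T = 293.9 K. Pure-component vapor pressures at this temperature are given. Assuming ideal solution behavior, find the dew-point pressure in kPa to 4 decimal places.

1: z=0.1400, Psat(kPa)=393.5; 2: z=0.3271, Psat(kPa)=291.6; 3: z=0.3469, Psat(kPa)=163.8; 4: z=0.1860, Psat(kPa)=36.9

Pdew = 115.7943 kPa

At the dew point ψ → 1, so Σzᵢ/Kᵢ = 1 with Kᵢ = Pᵢˢᵃᵗ/P ⇒ 1/P = Σzᵢ/Pᵢˢᵃᵗ.
1/P = 0.1400/393.5 + 0.3271/291.6 + 0.3469/163.8 + 0.1860/36.9 = 0.0086360 ⇒ P = 115.7943 kPa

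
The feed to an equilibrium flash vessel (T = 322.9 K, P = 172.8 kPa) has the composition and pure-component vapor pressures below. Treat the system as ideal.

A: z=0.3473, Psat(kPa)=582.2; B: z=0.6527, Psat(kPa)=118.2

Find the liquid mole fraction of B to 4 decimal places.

Raoult's law: Kᵢ = Pᵢˢᵃᵗ/P = Pᵢˢᵃᵗ/172.8.
  K_A = 582.2/172.8 = 3.369213, K_B = 118.2/172.8 = 0.684028
Let β = V/F and solve Σ zᵢ(Kᵢ−1)/(1+β(Kᵢ−1)) = 0.
Feasibility: ΣzᵢKᵢ = 1.6166, Σzᵢ/Kᵢ = 1.0573 — both > 1, two phases present.
Binary case is linear: z₁(K₁−1)(1+β(K₂−1)) + z₂(K₂−1)(1+β(K₁−1)) = 0
⇒ β = [z₁(K₁−1)+z₂(K₂−1)] / [−(K₁−1)(K₂−1)] = 0.61659/0.74861 = 0.8237
Compositions from xᵢ = zᵢ/(1+β(Kᵢ−1)), yᵢ = Kᵢxᵢ:
  A: x = 0.1177, y = 0.3965
  B: x = 0.8823, y = 0.6035

x_B = 0.8823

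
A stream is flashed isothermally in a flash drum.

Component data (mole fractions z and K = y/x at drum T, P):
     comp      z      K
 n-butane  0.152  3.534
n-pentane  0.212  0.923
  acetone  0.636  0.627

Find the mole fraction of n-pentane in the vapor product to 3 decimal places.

Rachford–Rice: g(β) = Σ zᵢ(Kᵢ−1)/(1+β(Kᵢ−1)) = 0.
Feasibility: ΣzᵢKᵢ = 1.132, Σzᵢ/Kᵢ = 1.287 — both > 1, two phases present.
Iterate (Newton) starting at β = 0.58:
  β = 0.580: g = -0.1638, g' = -0.305 → β = 0.044
  β = 0.044: g = 0.0893, g' = -0.884 → β = 0.145
  β = 0.145: g = 0.0146, g' = -0.623 → β = 0.168
  β = 0.168: g = 0.0005, g' = -0.582 → β = 0.169
Converged at β = 0.169.
Compositions from xᵢ = zᵢ/(1+β(Kᵢ−1)), yᵢ = Kᵢxᵢ:
  n-butane: x = 0.106, y = 0.376
  n-pentane: x = 0.215, y = 0.198
  acetone: x = 0.679, y = 0.426

y_n-pentane = 0.198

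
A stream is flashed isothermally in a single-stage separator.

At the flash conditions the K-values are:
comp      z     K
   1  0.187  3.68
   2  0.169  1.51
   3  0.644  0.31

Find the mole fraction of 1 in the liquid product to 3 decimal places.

x_1 = 0.147

Newton–Raphson from V/F = 0.5:
  V/F = 0.500: g = -0.3956, g' = -0.988 → V/F = 0.100
Converged at V/F = 0.100.
Compositions from xᵢ = zᵢ/(1+V/F(Kᵢ−1)), yᵢ = Kᵢxᵢ:
  1: x = 0.147, y = 0.543
  2: x = 0.161, y = 0.243
  3: x = 0.692, y = 0.214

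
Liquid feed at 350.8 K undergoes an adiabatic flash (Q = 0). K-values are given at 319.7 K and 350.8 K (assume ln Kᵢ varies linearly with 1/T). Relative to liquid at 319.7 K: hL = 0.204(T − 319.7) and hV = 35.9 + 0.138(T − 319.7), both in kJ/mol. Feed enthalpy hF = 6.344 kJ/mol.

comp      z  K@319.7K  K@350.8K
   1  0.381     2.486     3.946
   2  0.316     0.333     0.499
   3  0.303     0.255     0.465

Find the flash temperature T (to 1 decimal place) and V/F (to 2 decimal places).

T = 322.3 K, V/F = 0.16

Adiabatic flash: solve Rachford–Rice at each trial T, then check hF = ψ·hV(T) + (1−ψ)·hL(T).
  T = 319.7 K: K = (2.486, 0.333, 0.255), RR gives ψ = 0.124, H_out = 4.436 kJ/mol
  T = 350.8 K: K = (3.946, 0.499, 0.465), RR gives ψ = 0.526, H_out = 24.135 kJ/mol
  T = 335.2 K: K = (3.163, 0.411, 0.349), RR gives ψ = 0.329, H_out = 14.625 kJ/mol
  T = 327.4 K: K = (2.810, 0.371, 0.299), RR gives ψ = 0.231, H_out = 9.754 kJ/mol
  T = 323.5 K: K = (2.643, 0.351, 0.276), RR gives ψ = 0.179, H_out = 7.150 kJ/mol
  T = 321.6 K: K = (2.564, 0.342, 0.265), RR gives ψ = 0.152, H_out = 5.819 kJ/mol
Linear interpolation between T = 321.6 (H_out = 5.819) and T = 323.5 (H_out = 7.150) on hF = 6.344 gives T ≈ 322.3 K, at which ψ = 0.16.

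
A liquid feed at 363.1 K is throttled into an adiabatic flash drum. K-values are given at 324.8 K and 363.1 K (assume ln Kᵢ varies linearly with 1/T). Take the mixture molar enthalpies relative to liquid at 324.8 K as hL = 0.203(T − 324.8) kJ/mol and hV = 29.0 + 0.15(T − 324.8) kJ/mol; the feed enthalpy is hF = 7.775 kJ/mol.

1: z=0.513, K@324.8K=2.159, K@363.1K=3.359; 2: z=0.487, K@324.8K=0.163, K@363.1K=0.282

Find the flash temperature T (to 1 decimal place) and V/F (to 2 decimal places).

T = 329.0 K, V/F = 0.24

Adiabatic flash: solve Rachford–Rice at each trial T, then check hF = ψ·hV(T) + (1−ψ)·hL(T).
  T = 324.8 K: K = (2.159, 0.163), RR gives ψ = 0.193, H_out = 5.589 kJ/mol
  T = 363.1 K: K = (3.359, 0.282), RR gives ψ = 0.508, H_out = 21.477 kJ/mol
  T = 344.0 K: K = (2.728, 0.218), RR gives ψ = 0.374, H_out = 14.364 kJ/mol
  T = 334.4 K: K = (2.435, 0.189), RR gives ψ = 0.293, H_out = 10.307 kJ/mol
  T = 329.6 K: K = (2.295, 0.176), RR gives ψ = 0.246, H_out = 8.055 kJ/mol
  T = 327.2 K: K = (2.226, 0.169), RR gives ψ = 0.220, H_out = 6.853 kJ/mol
Linear interpolation between T = 327.2 (H_out = 6.853) and T = 329.6 (H_out = 8.055) on hF = 7.775 gives T ≈ 329.0 K, at which ψ = 0.24.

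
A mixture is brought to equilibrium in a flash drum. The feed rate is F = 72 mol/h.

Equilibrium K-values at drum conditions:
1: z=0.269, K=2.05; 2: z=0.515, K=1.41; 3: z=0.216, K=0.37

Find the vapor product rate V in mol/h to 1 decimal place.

V = 62.9 mol/h

Newton iteration, β⁰ = 0.5:
  β = 0.500: g = 0.1618, g' = -0.370 → β = 0.937
  β = 0.937: g = -0.0375, g' = -0.632 → β = 0.878
  β = 0.878: g = -0.0023, g' = -0.557 → β = 0.874
Converged at β = 0.874.
Then V = β·F = 0.8738·72 = 62.9 mol/h and L = F − V = 9.1 mol/h.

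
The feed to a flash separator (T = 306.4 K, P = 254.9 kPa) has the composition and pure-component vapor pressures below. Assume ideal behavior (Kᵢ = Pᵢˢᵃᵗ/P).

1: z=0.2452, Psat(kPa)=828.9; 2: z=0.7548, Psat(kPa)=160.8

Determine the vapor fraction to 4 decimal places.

Raoult's law: Kᵢ = Pᵢˢᵃᵗ/P = Pᵢˢᵃᵗ/254.9.
  K_1 = 828.9/254.9 = 3.251863, K_2 = 160.8/254.9 = 0.630836
Material balance + equilibrium reduce to Σ zᵢ(Kᵢ−1)/(1+ψ(Kᵢ−1)) = 0.
Check two-phase: ΣzᵢKᵢ = 1.2735 > 1 and Σzᵢ/Kᵢ = 1.2719 > 1, so g(0) = 0.2735 > 0 and g(1) = -0.2719 < 0.
Binary case is linear: z₁(K₁−1)(1+ψ(K₂−1)) + z₂(K₂−1)(1+ψ(K₁−1)) = 0
⇒ ψ = [z₁(K₁−1)+z₂(K₂−1)] / [−(K₁−1)(K₂−1)] = 0.27351/0.83131 = 0.3290

ψ = 0.3290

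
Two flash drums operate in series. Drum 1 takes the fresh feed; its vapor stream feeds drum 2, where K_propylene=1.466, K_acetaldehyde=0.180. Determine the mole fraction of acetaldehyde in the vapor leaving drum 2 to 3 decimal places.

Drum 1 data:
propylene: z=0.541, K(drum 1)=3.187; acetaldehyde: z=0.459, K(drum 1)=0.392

Drum 1:
Rachford–Rice: g(ψ₁) = Σ zᵢ(Kᵢ−1)/(1+ψ₁(Kᵢ−1)) = 0.
Feasibility: ΣzᵢKᵢ = 1.904, Σzᵢ/Kᵢ = 1.341 — both > 1, two phases present.
Binary case is linear: z₁(K₁−1)(1+ψ₁(K₂−1)) + z₂(K₂−1)(1+ψ₁(K₁−1)) = 0
⇒ ψ₁ = [z₁(K₁−1)+z₂(K₂−1)] / [−(K₁−1)(K₂−1)] = 0.9041/1.3297 = 0.680
Drum-1 compositions:
  propylene: x = 0.218, y = 0.693
  acetaldehyde: x = 0.782, y = 0.307
Drum-2 feed = drum-1 vapor: z₂ = (0.6933, 0.3067).
Drum 2:
Let ψ₂ = V/F and solve Σ zᵢ(Kᵢ−1)/(1+ψ₂(Kᵢ−1)) = 0.
Feasibility: ΣzᵢKᵢ = 1.072, Σzᵢ/Kᵢ = 2.177 — both > 1, two phases present.
Binary case is linear: z₁(K₁−1)(1+ψ₂(K₂−1)) + z₂(K₂−1)(1+ψ₂(K₁−1)) = 0
⇒ ψ₂ = [z₁(K₁−1)+z₂(K₂−1)] / [−(K₁−1)(K₂−1)] = 0.0715/0.3821 = 0.187
  propylene: x = 0.638, y = 0.935
  acetaldehyde: x = 0.362, y = 0.065

y_acetaldehyde (drum 2) = 0.065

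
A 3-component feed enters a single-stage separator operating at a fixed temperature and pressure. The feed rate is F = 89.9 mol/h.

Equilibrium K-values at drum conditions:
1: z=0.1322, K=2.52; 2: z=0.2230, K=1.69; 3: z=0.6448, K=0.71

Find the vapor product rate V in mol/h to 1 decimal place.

V = 48.8 mol/h

Material balance + equilibrium reduce to Σ zᵢ(Kᵢ−1)/(1+ψ(Kᵢ−1)) = 0.
Check two-phase: ΣzᵢKᵢ = 1.1678 > 1 and Σzᵢ/Kᵢ = 1.0926 > 1, so g(0) = 0.1678 > 0 and g(1) = -0.0926 < 0.
Iterate (Newton) starting at ψ = 0.5:
  ψ = 0.5000: g = 0.00987, g' = -0.2315 → ψ = 0.5426
  ψ = 0.5426: g = 0.00016, g' = -0.2243 → ψ = 0.5433
Converged at ψ = 0.5433.
Then V = ψ·F = 0.5433·89.9 = 48.8 mol/h and L = F − V = 41.1 mol/h.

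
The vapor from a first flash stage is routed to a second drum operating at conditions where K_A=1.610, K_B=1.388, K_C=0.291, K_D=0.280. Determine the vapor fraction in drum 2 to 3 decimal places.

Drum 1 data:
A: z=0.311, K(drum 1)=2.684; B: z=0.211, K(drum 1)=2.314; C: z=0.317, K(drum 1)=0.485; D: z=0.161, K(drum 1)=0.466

V/F (drum 2) = 0.216

Drum 1:
Let ψ₁ = V/F and solve Σ zᵢ(Kᵢ−1)/(1+ψ₁(Kᵢ−1)) = 0.
Check two-phase: ΣzᵢKᵢ = 1.552 > 1 and Σzᵢ/Kᵢ = 1.206 > 1, so g(0) = 0.552 > 0 and g(1) = -0.206 < 0.
Newton–Raphson from ψ₁ = 0.5:
  ψ₁ = 0.500: g = 0.1145, g' = -0.631 → ψ₁ = 0.682
  ψ₁ = 0.682: g = 0.0034, g' = -0.606 → ψ₁ = 0.687
Converged at ψ₁ = 0.687.
Drum-1 compositions:
  A: x = 0.144, y = 0.387
  B: x = 0.111, y = 0.257
  C: x = 0.491, y = 0.238
  D: x = 0.254, y = 0.119
Drum-2 feed = drum-1 vapor: z₂ = (0.3870, 0.2566, 0.2380, 0.1185).
Drum 2:
Newton–Raphson from ψ₂ = 0.5:
  ψ₂ = 0.500: g = -0.1304, g' = -0.549 → ψ₂ = 0.262
  ψ₂ = 0.262: g = -0.0186, g' = -0.413 → ψ₂ = 0.217
  ψ₂ = 0.217: g = -0.0003, g' = -0.399 → ψ₂ = 0.216
Converged at ψ₂ = 0.216.
  A: x = 0.342, y = 0.550
  B: x = 0.237, y = 0.329
  C: x = 0.281, y = 0.082
  D: x = 0.140, y = 0.039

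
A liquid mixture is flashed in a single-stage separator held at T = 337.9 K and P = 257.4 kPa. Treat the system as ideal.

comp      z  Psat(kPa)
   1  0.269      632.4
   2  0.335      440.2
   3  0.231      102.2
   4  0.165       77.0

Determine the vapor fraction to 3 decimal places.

Raoult's law: Kᵢ = Pᵢˢᵃᵗ/P = Pᵢˢᵃᵗ/257.4.
  K_1 = 632.4/257.4 = 2.45688, K_2 = 440.2/257.4 = 1.71018, K_3 = 102.2/257.4 = 0.39705, K_4 = 77.0/257.4 = 0.29915
Rachford–Rice: g(ψ) = Σ zᵢ(Kᵢ−1)/(1+ψ(Kᵢ−1)) = 0.
g(0) = ΣzᵢKᵢ − 1 = 0.375 and g(1) = 1 − Σzᵢ/Kᵢ = -0.439, so a root lies in (0, 1).
Newton–Raphson from ψ = 0.5:
  ψ = 0.500: g = 0.0249, g' = -0.647 → ψ = 0.538
Converged at ψ = 0.538.

ψ = 0.538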